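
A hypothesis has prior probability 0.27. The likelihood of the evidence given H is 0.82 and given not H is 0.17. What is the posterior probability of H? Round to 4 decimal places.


Using Bayes' theorem:
P(E) = 0.27 * 0.82 + 0.73 * 0.17
P(E) = 0.3455
P(H|E) = (0.27 * 0.82) / 0.3455 = 0.6408

0.6408


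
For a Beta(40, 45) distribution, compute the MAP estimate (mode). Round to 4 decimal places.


MAP = mode = (a-1)/(a+b-2)
= (40-1)/(40+45-2)
= 39/83 = 0.4699

0.4699


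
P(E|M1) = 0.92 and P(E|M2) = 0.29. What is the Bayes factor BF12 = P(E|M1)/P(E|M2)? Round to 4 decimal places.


Bayes factor BF12 = P(E|M1) / P(E|M2)
= 0.92 / 0.29
= 3.1724

3.1724


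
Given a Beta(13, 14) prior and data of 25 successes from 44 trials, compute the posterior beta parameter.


Number of failures = 44 - 25 = 19
Posterior beta = 14 + 19 = 33

33


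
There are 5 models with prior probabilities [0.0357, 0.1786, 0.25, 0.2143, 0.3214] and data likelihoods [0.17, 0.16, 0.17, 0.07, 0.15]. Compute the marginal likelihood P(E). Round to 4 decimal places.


P(E) = sum over models of P(M_i) * P(E|M_i)
= 0.0357*0.17 + 0.1786*0.16 + 0.25*0.17 + 0.2143*0.07 + 0.3214*0.15
= 0.1404

0.1404


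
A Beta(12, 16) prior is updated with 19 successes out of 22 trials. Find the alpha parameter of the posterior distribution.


In the Beta-Binomial conjugate update:
alpha_post = alpha_prior + successes
= 12 + 19
= 31

31


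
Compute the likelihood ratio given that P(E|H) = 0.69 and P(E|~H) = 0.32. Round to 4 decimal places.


LR = P(E|H) / P(E|~H)
= 0.69 / 0.32 = 2.1562

2.1562


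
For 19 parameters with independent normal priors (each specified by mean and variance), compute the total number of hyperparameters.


A normal prior has 2 hyperparameters per parameter.
Total = 19 * 2 = 38

38


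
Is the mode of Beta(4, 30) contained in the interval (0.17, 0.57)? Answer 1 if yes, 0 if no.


Mode = (a-1)/(a+b-2) = 3/32 = 0.0938
Interval: (0.17, 0.57)
Contains mode? 0

0


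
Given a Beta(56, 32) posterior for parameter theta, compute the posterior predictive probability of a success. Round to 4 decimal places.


For a Beta-Bernoulli model, the predictive probability is the mean:
P(success) = 56/(56+32) = 56/88 = 0.6364

0.6364


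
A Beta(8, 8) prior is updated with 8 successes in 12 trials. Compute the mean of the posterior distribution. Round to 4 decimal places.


After update: Beta(16, 12)
Mean = 16 / (16 + 12) = 16 / 28
= 0.5714

0.5714


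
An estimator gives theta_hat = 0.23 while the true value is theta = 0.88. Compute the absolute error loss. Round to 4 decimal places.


The absolute error loss is |theta_hat - theta|
= |0.23 - 0.88|
= 0.65

0.65


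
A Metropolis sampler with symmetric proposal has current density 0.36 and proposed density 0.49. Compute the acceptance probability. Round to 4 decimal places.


For symmetric proposals, acceptance = min(1, pi(x*)/pi(x))
= min(1, 0.49/0.36)
= min(1, 1.3611) = 1.0

1.0


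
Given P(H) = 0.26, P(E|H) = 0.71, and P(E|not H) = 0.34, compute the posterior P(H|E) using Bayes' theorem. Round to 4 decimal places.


By Bayes' theorem: P(H|E) = P(E|H)*P(H) / P(E)
P(E) = P(E|H)*P(H) + P(E|not H)*P(not H)
P(E) = 0.71*0.26 + 0.34*0.74 = 0.4362
P(H|E) = 0.71*0.26 / 0.4362 = 0.4232

0.4232


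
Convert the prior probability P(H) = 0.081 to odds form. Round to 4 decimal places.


P(not H) = 1 - 0.081 = 0.919
Odds = 0.081 / 0.919 = 0.0881

0.0881


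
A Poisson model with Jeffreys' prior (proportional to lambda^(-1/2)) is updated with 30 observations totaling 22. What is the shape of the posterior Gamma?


Posterior = Gamma(0.5 + S, n)
= Gamma(0.5 + 22, 30)
Posterior shape = 0.5 + S = 0.5 + 22 = 22.5

22.5


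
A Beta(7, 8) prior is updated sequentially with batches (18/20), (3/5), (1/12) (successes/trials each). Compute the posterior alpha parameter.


Sequential conjugate updating is equivalent to a single batch update.
Total successes across all batches = 22
alpha_posterior = alpha_prior + total_successes = 7 + 22
= 29

29


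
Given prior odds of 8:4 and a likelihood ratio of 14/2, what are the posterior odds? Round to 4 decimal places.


Posterior odds = prior odds * LR
Prior odds = 8/4 = 2.0
LR = 14/2 = 7.0
Posterior odds = 2.0 * 7.0 = 14.0

14.0


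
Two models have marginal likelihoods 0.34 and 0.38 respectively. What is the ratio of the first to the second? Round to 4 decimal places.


Evidence ratio = 0.34 / 0.38
= 0.8947

0.8947


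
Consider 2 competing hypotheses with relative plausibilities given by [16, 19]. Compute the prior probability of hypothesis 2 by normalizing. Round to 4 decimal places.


Sum of weights = 16 + 19 = 35
Normalized prior for H2 = 19 / 35
= 0.5429

0.5429


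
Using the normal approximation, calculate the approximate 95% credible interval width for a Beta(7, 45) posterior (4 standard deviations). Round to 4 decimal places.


Var(Beta) = 7*45/(52^2 * 53) = 0.0022
SD = 0.0469
Width ~ 4*SD = 0.1875

0.1875


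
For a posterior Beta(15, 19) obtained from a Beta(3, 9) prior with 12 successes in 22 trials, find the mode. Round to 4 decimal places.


Mode = (alpha - 1) / (alpha + beta - 2)
= 14 / 32
= 0.4375

0.4375


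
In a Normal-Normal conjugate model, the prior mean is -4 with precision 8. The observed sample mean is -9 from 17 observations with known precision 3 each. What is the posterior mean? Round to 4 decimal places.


Posterior precision = tau0 + n*tau = 8 + 17*3 = 59
Posterior mean = (tau0*mu0 + n*tau*xbar) / posterior_precision
= (8*-4 + 17*3*-9) / 59
= -491 / 59 = -8.322

-8.322


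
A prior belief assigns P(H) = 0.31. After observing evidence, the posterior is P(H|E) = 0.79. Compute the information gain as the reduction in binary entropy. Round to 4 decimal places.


H(prior) = -0.31*log2(0.31) - 0.69*log2(0.69)
= 0.8932
H(post) = -0.79*log2(0.79) - 0.21*log2(0.21)
= 0.7415
IG = 0.8932 - 0.7415 = 0.1517

0.1517


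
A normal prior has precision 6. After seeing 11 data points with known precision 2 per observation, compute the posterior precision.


In the conjugate normal model, precisions add:
tau_posterior = tau_prior + n * tau_data
= 6 + 11*2 = 28

28


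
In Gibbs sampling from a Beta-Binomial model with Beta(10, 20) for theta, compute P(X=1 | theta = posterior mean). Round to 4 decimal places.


Posterior mean = alpha/(alpha+beta) = 10/30 = 0.3333
P(X=1|theta=mean) = theta = 0.3333

0.3333


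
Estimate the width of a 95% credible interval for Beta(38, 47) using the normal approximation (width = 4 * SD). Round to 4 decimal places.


For Beta(a,b): Var = ab/((a+b)^2(a+b+1))
Var = 0.0029, SD = 0.0536
Approximate 95% CI width = 4 * 0.0536 = 0.2145

0.2145


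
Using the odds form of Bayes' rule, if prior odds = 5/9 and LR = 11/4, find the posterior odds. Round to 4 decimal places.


Bayes' rule in odds form: posterior odds = prior odds * LR
= (5 * 11) / (9 * 4)
= 55/36 = 1.5278

1.5278


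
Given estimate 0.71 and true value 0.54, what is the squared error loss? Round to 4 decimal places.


Squared error = (estimate - true)^2
Difference = 0.17
Loss = 0.17^2 = 0.0289

0.0289


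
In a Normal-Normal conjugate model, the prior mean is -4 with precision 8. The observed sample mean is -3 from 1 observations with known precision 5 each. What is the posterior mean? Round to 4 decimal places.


Posterior precision = tau0 + n*tau = 8 + 1*5 = 13
Posterior mean = (tau0*mu0 + n*tau*xbar) / posterior_precision
= (8*-4 + 1*5*-3) / 13
= -47 / 13 = -3.6154

-3.6154


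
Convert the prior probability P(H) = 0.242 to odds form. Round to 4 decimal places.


P(not H) = 1 - 0.242 = 0.758
Odds = 0.242 / 0.758 = 0.3193

0.3193


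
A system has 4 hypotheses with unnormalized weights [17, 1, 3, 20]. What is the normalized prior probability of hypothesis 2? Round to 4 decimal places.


The normalized prior is the weight divided by the total.
Total weight = 41
P(H2) = 1 / 41 = 0.0244

0.0244


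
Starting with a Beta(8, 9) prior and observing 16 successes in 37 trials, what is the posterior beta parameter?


Posterior beta = prior beta + failures
Failures = 37 - 16 = 21
beta_post = 9 + 21 = 30

30


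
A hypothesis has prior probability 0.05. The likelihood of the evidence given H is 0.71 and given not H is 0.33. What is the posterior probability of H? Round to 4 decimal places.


Using Bayes' theorem:
P(E) = 0.05 * 0.71 + 0.95 * 0.33
P(E) = 0.349
P(H|E) = (0.05 * 0.71) / 0.349 = 0.1017

0.1017


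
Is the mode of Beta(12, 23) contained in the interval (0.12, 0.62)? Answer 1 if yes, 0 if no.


Mode = (a-1)/(a+b-2) = 11/33 = 0.3333
Interval: (0.12, 0.62)
Contains mode? 1

1


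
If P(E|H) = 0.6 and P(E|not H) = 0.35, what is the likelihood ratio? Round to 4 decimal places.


Likelihood ratio = P(E|H) / P(E|not H)
= 0.6 / 0.35
= 1.7143

1.7143


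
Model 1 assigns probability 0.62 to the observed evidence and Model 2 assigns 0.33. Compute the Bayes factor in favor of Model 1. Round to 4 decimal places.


BF = P(data|M1) / P(data|M2)
= 0.62 / 0.33 = 1.8788

1.8788


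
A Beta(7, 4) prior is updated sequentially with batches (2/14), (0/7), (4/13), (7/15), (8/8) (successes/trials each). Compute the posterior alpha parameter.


Sequential conjugate updating is equivalent to a single batch update.
Total successes across all batches = 21
alpha_posterior = alpha_prior + total_successes = 7 + 21
= 28

28


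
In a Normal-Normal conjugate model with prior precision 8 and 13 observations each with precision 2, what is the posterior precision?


Posterior precision = prior precision + n * observation precision
= 8 + 13 * 2
= 8 + 26 = 34

34


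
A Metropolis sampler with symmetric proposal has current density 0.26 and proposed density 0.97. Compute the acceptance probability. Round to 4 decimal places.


For symmetric proposals, acceptance = min(1, pi(x*)/pi(x))
= min(1, 0.97/0.26)
= min(1, 3.7308) = 1.0

1.0


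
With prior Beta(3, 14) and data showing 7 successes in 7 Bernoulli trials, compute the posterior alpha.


Conjugate update: alpha_posterior = alpha_prior + k
= 3 + 7 = 10

10


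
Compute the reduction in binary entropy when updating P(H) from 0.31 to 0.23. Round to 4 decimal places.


H_before = -p*log2(p) - (1-p)*log2(1-p) for p=0.31: 0.8932
H_after for p=0.23: 0.778
Reduction = 0.8932 - 0.778 = 0.1152

0.1152


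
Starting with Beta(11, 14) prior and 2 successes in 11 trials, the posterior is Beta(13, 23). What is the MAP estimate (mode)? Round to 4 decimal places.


The mode of Beta(a, b) when a > 1 and b > 1 is (a-1)/(a+b-2)
= (13 - 1) / (13 + 23 - 2)
= 12 / 34
= 0.3529

0.3529


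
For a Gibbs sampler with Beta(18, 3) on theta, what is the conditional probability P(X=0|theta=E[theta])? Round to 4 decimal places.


E[theta] = 18/(18+3) = 0.8571
P(X=0|theta) = 1 - theta = 0.1429

0.1429


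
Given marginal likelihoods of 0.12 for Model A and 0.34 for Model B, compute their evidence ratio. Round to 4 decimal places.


Ratio = ML(A) / ML(B) = 0.12/0.34
= 0.3529

0.3529


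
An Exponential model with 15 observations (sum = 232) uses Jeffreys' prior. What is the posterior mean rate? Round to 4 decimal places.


Posterior Gamma(15, 232)
E[lambda] = 15/232 = 0.0647

0.0647


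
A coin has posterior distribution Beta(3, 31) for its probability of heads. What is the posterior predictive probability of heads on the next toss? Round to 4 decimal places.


Posterior predictive = E[theta] = alpha/(alpha+beta)
= 3/34
= 0.0882

0.0882


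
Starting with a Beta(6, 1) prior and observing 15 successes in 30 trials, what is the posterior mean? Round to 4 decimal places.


Posterior parameters: alpha = 6 + 15 = 21
beta = 1 + 15 = 16
Posterior mean = alpha / (alpha + beta) = 21 / 37
= 0.5676

0.5676


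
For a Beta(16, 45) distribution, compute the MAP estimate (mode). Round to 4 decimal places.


MAP = mode = (a-1)/(a+b-2)
= (16-1)/(16+45-2)
= 15/59 = 0.2542

0.2542


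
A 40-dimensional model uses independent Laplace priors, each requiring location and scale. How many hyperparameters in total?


Per parameter: 2 (location and scale).
Total = 40 * 2 = 80

80


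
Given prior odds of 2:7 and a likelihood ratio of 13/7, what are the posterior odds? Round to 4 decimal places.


Posterior odds = prior odds * LR
Prior odds = 2/7 = 0.2857
LR = 13/7 = 1.8571
Posterior odds = 0.2857 * 1.8571 = 0.5306

0.5306


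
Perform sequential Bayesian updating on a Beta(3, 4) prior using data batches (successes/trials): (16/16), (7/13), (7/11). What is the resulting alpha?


Accumulate successes: 30
Posterior alpha = prior alpha + sum of successes
= 3 + 30 = 33

33


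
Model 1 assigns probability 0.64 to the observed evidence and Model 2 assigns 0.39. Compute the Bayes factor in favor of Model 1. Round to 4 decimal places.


BF = P(data|M1) / P(data|M2)
= 0.64 / 0.39 = 1.641

1.641


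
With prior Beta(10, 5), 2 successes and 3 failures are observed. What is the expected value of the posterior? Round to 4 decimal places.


Posterior = Beta(12, 8)
E[theta] = alpha/(alpha+beta)
= 12/20 = 0.6

0.6


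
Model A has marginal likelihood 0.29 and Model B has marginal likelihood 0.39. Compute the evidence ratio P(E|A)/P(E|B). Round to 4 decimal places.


Evidence ratio = P(E|A) / P(E|B)
= 0.29 / 0.39
= 0.7436

0.7436


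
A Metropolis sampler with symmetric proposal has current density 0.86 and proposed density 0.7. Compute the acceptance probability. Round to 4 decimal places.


For symmetric proposals, acceptance = min(1, pi(x*)/pi(x))
= min(1, 0.7/0.86)
= min(1, 0.814) = 0.814

0.814


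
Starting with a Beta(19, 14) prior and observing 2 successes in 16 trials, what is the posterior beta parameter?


Posterior beta = prior beta + failures
Failures = 16 - 2 = 14
beta_post = 14 + 14 = 28

28


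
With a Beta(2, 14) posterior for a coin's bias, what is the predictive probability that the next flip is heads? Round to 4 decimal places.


The predictive probability equals the posterior mean.
P(next = heads) = alpha / (alpha + beta)
= 2 / 16 = 0.125

0.125


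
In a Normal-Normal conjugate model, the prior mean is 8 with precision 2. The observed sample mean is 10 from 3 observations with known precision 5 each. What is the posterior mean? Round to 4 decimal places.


Posterior precision = tau0 + n*tau = 2 + 3*5 = 17
Posterior mean = (tau0*mu0 + n*tau*xbar) / posterior_precision
= (2*8 + 3*5*10) / 17
= 166 / 17 = 9.7647

9.7647


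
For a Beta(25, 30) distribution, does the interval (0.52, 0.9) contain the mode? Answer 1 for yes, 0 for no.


Mode of Beta(a,b) = (a-1)/(a+b-2)
= (25-1)/(25+30-2) = 0.4528
Check: 0.52 <= 0.4528 <= 0.9?
Result: 0

0


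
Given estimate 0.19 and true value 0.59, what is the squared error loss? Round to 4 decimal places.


Squared error = (estimate - true)^2
Difference = -0.4
Loss = -0.4^2 = 0.16

0.16


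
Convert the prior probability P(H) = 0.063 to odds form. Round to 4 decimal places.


P(not H) = 1 - 0.063 = 0.937
Odds = 0.063 / 0.937 = 0.0672

0.0672


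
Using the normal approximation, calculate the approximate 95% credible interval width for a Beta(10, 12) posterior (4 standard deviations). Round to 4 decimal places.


Var(Beta) = 10*12/(22^2 * 23) = 0.0108
SD = 0.1038
Width ~ 4*SD = 0.4153

0.4153


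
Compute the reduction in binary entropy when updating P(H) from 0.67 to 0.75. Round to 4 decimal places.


H_before = -p*log2(p) - (1-p)*log2(1-p) for p=0.67: 0.9149
H_after for p=0.75: 0.8113
Reduction = 0.9149 - 0.8113 = 0.1036

0.1036


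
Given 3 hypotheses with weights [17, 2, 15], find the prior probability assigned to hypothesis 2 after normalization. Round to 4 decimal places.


To normalize, divide each weight by the sum of all weights.
Sum = 34
Prior(H2) = 2/34 = 0.0588

0.0588


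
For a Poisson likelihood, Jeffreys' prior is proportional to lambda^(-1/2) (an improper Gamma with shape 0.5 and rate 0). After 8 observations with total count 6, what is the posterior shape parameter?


Jeffreys' prior for Poisson is proportional to lambda^(-1/2).
Posterior is Gamma(0.5 + S, 0 + n) = Gamma(0.5 + 6, 8).
Posterior shape = 0.5 + S = 0.5 + 6 = 6.5

6.5


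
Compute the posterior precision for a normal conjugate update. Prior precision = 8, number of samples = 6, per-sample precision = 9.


tau_post = tau_0 + n * tau
= 8 + 6 * 9 = 62

62


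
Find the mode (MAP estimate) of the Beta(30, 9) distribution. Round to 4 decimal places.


For Beta(a,b) with a,b > 1:
Mode = (a-1)/(a+b-2) = (30-1)/(39-2)
= 29/37 = 0.7838

0.7838


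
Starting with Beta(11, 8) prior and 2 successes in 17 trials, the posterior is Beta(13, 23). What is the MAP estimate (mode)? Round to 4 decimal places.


The mode of Beta(a, b) when a > 1 and b > 1 is (a-1)/(a+b-2)
= (13 - 1) / (13 + 23 - 2)
= 12 / 34
= 0.3529

0.3529


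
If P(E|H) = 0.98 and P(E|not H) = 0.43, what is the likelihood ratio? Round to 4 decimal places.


Likelihood ratio = P(E|H) / P(E|not H)
= 0.98 / 0.43
= 2.2791

2.2791


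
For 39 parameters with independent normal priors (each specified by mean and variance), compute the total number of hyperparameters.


A normal prior has 2 hyperparameters per parameter.
Total = 39 * 2 = 78

78


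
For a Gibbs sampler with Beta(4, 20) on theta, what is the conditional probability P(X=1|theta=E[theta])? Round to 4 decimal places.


E[theta] = 4/(4+20) = 0.1667
P(X=1|theta) = theta = 0.1667

0.1667


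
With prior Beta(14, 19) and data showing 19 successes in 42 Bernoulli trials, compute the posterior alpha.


Conjugate update: alpha_posterior = alpha_prior + k
= 14 + 19 = 33

33


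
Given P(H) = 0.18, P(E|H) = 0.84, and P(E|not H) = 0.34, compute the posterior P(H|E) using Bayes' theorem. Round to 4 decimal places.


By Bayes' theorem: P(H|E) = P(E|H)*P(H) / P(E)
P(E) = P(E|H)*P(H) + P(E|not H)*P(not H)
P(E) = 0.84*0.18 + 0.34*0.82 = 0.43
P(H|E) = 0.84*0.18 / 0.43 = 0.3516

0.3516


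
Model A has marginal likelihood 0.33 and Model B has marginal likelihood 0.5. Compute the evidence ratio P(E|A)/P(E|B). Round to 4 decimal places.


Evidence ratio = P(E|A) / P(E|B)
= 0.33 / 0.5
= 0.66

0.66


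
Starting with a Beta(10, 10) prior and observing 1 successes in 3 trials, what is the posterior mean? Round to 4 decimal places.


Posterior parameters: alpha = 10 + 1 = 11
beta = 10 + 2 = 12
Posterior mean = alpha / (alpha + beta) = 11 / 23
= 0.4783

0.4783


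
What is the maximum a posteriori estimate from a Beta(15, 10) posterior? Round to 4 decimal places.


The MAP estimate equals the mode of the distribution.
Mode of Beta(a,b) = (a-1)/(a+b-2)
= 14/23
= 0.6087

0.6087


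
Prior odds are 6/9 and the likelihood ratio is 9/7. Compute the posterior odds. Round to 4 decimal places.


Posterior odds = prior odds * likelihood ratio
= (6/9) * (9/7)
= 54 / 63
= 0.8571

0.8571


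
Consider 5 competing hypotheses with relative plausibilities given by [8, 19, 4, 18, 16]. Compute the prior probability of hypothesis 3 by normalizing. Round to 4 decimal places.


Sum of weights = 8 + 19 + 4 + 18 + 16 = 65
Normalized prior for H3 = 4 / 65
= 0.0615

0.0615


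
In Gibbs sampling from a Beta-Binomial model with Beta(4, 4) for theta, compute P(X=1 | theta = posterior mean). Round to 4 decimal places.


Posterior mean = alpha/(alpha+beta) = 4/8 = 0.5
P(X=1|theta=mean) = theta = 0.5

0.5


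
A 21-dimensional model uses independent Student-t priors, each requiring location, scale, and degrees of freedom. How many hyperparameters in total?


Per parameter: 3 (location, scale, and degrees of freedom).
Total = 21 * 3 = 63

63


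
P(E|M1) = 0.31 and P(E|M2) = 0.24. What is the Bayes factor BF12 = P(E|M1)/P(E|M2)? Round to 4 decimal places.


Bayes factor BF12 = P(E|M1) / P(E|M2)
= 0.31 / 0.24
= 1.2917

1.2917


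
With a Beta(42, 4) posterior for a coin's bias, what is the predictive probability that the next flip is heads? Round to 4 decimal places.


The predictive probability equals the posterior mean.
P(next = heads) = alpha / (alpha + beta)
= 42 / 46 = 0.913

0.913


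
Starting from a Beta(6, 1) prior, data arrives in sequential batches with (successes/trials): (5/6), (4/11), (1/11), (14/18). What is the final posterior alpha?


In sequential Bayesian updating, we sum all successes.
Total successes = 24
Final alpha = 6 + 24 = 30

30


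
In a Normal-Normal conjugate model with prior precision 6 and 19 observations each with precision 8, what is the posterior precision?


Posterior precision = prior precision + n * observation precision
= 6 + 19 * 8
= 6 + 152 = 158

158


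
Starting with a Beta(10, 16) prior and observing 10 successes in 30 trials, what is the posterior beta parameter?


Posterior beta = prior beta + failures
Failures = 30 - 10 = 20
beta_post = 16 + 20 = 36

36


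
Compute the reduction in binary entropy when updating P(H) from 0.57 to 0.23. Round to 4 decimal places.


H_before = -p*log2(p) - (1-p)*log2(1-p) for p=0.57: 0.9858
H_after for p=0.23: 0.778
Reduction = 0.9858 - 0.778 = 0.2078

0.2078


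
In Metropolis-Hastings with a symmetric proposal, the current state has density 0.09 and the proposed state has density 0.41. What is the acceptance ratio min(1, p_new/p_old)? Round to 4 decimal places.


Ratio = p_new / p_old = 0.41 / 0.09 = 4.5556
Acceptance = min(1, 4.5556) = 1.0

1.0


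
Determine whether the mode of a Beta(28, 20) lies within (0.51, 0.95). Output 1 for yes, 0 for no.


First find the mode: (a-1)/(a+b-2) = 0.587
Is 0.587 in (0.51, 0.95)? 1

1


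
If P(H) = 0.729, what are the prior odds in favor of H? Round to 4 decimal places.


Prior odds = P(H) / (1 - P(H))
= 0.729 / 0.271
= 2.69

2.69


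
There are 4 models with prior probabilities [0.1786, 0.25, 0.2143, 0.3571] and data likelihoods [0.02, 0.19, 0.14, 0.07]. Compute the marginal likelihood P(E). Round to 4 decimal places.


P(E) = sum over models of P(M_i) * P(E|M_i)
= 0.1786*0.02 + 0.25*0.19 + 0.2143*0.14 + 0.3571*0.07
= 0.1061

0.1061


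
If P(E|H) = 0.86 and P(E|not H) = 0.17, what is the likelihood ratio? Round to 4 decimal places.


Likelihood ratio = P(E|H) / P(E|not H)
= 0.86 / 0.17
= 5.0588

5.0588


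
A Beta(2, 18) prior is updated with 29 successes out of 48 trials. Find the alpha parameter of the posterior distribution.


In the Beta-Binomial conjugate update:
alpha_post = alpha_prior + successes
= 2 + 29
= 31

31


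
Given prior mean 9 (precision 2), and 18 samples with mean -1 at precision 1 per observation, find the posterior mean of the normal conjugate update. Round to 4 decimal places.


The posterior mean is a precision-weighted average of prior and data.
Post. prec. = 2 + 18 = 20
Post. mean = (18 + -18)/20 = 0/20 = 0.0

0.0


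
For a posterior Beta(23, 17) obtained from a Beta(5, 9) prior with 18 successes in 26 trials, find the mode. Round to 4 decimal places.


Mode = (alpha - 1) / (alpha + beta - 2)
= 22 / 38
= 0.5789

0.5789


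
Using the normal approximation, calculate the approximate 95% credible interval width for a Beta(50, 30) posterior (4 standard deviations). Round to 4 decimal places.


Var(Beta) = 50*30/(80^2 * 81) = 0.0029
SD = 0.0538
Width ~ 4*SD = 0.2152

0.2152


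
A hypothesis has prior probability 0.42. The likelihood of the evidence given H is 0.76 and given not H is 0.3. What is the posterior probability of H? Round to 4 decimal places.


Using Bayes' theorem:
P(E) = 0.42 * 0.76 + 0.58 * 0.3
P(E) = 0.4932
P(H|E) = (0.42 * 0.76) / 0.4932 = 0.6472

0.6472


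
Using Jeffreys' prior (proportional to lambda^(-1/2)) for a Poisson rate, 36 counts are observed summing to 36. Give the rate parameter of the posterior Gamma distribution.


Conjugate update: Gamma(prior_shape + S, prior_rate + n).
Prior shape = 0.5, prior rate = 0.
Posterior rate = 0 + n = 36

36.0


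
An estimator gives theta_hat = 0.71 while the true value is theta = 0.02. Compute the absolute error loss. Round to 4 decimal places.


The absolute error loss is |theta_hat - theta|
= |0.71 - 0.02|
= 0.69

0.69


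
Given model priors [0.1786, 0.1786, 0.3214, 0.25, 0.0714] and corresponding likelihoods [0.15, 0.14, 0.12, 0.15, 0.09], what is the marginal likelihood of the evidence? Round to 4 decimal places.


P(E) = sum_i P(M_i) P(E|M_i)
= 0.0268 + 0.025 + 0.0386 + 0.0375 + 0.0064
= 0.1343

0.1343


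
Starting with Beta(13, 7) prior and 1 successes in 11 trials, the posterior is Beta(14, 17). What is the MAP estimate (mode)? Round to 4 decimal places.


The mode of Beta(a, b) when a > 1 and b > 1 is (a-1)/(a+b-2)
= (14 - 1) / (14 + 17 - 2)
= 13 / 29
= 0.4483

0.4483


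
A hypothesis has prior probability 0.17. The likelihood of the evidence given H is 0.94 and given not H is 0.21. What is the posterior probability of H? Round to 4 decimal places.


Using Bayes' theorem:
P(E) = 0.17 * 0.94 + 0.83 * 0.21
P(E) = 0.3341
P(H|E) = (0.17 * 0.94) / 0.3341 = 0.4783

0.4783


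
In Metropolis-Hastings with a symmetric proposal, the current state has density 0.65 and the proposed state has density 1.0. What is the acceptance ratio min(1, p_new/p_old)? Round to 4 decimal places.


Ratio = p_new / p_old = 1.0 / 0.65 = 1.5385
Acceptance = min(1, 1.5385) = 1.0

1.0


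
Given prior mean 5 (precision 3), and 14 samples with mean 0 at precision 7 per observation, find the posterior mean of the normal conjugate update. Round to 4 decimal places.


The posterior mean is a precision-weighted average of prior and data.
Post. prec. = 3 + 98 = 101
Post. mean = (15 + 0)/101 = 15/101 = 0.1485

0.1485


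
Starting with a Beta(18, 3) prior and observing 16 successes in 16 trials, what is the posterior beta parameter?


Posterior beta = prior beta + failures
Failures = 16 - 16 = 0
beta_post = 3 + 0 = 3

3


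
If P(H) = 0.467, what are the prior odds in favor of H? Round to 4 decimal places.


Prior odds = P(H) / (1 - P(H))
= 0.467 / 0.533
= 0.8762

0.8762


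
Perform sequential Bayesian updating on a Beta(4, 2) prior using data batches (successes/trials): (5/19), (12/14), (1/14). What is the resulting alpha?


Accumulate successes: 18
Posterior alpha = prior alpha + sum of successes
= 4 + 18 = 22

22


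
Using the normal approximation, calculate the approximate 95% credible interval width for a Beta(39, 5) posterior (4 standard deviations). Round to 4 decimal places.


Var(Beta) = 39*5/(44^2 * 45) = 0.0022
SD = 0.0473
Width ~ 4*SD = 0.1892

0.1892


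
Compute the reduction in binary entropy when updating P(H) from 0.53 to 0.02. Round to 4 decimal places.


H_before = -p*log2(p) - (1-p)*log2(1-p) for p=0.53: 0.9974
H_after for p=0.02: 0.1414
Reduction = 0.9974 - 0.1414 = 0.856

0.856


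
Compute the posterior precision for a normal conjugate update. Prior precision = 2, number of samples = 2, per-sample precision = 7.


tau_post = tau_0 + n * tau
= 2 + 2 * 7 = 16

16


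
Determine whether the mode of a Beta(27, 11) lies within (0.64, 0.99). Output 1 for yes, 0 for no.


First find the mode: (a-1)/(a+b-2) = 0.7222
Is 0.7222 in (0.64, 0.99)? 1

1


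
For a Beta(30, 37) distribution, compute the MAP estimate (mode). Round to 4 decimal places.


MAP = mode = (a-1)/(a+b-2)
= (30-1)/(30+37-2)
= 29/65 = 0.4462

0.4462


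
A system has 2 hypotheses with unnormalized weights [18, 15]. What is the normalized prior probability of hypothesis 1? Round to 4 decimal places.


The normalized prior is the weight divided by the total.
Total weight = 33
P(H1) = 18 / 33 = 0.5455

0.5455


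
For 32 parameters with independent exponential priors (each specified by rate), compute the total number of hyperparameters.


A exponential prior has 1 hyperparameter per parameter.
Total = 32 * 1 = 32

32


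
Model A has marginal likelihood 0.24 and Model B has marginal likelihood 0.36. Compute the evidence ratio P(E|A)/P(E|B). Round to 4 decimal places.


Evidence ratio = P(E|A) / P(E|B)
= 0.24 / 0.36
= 0.6667

0.6667


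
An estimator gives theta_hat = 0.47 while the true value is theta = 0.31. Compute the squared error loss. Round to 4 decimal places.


The squared error loss is (theta_hat - theta)^2
= (0.47 - 0.31)^2
= (0.16)^2 = 0.0256

0.0256


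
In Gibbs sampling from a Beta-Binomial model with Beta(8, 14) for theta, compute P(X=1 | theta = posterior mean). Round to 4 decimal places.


Posterior mean = alpha/(alpha+beta) = 8/22 = 0.3636
P(X=1|theta=mean) = theta = 0.3636

0.3636


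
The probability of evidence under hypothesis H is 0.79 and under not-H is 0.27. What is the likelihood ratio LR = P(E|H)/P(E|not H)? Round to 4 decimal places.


LR = 0.79 / 0.27
= 2.9259

2.9259


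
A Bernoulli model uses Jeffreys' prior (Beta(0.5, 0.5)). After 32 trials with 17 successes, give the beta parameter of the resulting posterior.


Posterior = Beta(prior_alpha + successes, prior_beta + failures)
= Beta(0.5 + 17, 0.5 + 15)
Posterior beta = 0.5 + (n - k) = 0.5 + 15 = 15.5

15.5


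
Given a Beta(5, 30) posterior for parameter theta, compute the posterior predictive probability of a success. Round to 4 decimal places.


For a Beta-Bernoulli model, the predictive probability is the mean:
P(success) = 5/(5+30) = 5/35 = 0.1429

0.1429


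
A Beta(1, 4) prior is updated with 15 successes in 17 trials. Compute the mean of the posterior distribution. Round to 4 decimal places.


After update: Beta(16, 6)
Mean = 16 / (16 + 6) = 16 / 22
= 0.7273

0.7273


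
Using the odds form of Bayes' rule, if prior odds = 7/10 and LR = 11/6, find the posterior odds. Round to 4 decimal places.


Bayes' rule in odds form: posterior odds = prior odds * LR
= (7 * 11) / (10 * 6)
= 77/60 = 1.2833

1.2833


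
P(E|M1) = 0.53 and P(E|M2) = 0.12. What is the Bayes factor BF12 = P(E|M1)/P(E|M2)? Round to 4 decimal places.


Bayes factor BF12 = P(E|M1) / P(E|M2)
= 0.53 / 0.12
= 4.4167

4.4167


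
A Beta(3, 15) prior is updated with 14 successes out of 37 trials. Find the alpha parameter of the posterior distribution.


In the Beta-Binomial conjugate update:
alpha_post = alpha_prior + successes
= 3 + 14
= 17

17


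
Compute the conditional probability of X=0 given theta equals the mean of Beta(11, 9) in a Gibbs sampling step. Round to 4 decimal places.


Mean of Beta(11, 9) = 0.55
P(X=0 | theta=0.55) = 0.45

0.45


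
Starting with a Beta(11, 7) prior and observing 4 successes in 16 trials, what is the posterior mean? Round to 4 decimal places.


Posterior parameters: alpha = 11 + 4 = 15
beta = 7 + 12 = 19
Posterior mean = alpha / (alpha + beta) = 15 / 34
= 0.4412

0.4412


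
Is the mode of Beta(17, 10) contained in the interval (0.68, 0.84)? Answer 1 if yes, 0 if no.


Mode = (a-1)/(a+b-2) = 16/25 = 0.64
Interval: (0.68, 0.84)
Contains mode? 0

0


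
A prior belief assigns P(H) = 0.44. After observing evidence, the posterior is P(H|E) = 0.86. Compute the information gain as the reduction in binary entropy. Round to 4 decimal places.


H(prior) = -0.44*log2(0.44) - 0.56*log2(0.56)
= 0.9896
H(post) = -0.86*log2(0.86) - 0.14*log2(0.14)
= 0.5842
IG = 0.9896 - 0.5842 = 0.4053

0.4053


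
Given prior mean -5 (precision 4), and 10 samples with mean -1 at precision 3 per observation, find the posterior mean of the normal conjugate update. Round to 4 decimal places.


The posterior mean is a precision-weighted average of prior and data.
Post. prec. = 4 + 30 = 34
Post. mean = (-20 + -30)/34 = -50/34 = -1.4706

-1.4706


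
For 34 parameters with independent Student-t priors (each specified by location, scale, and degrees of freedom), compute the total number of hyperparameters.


A Student-t prior has 3 hyperparameters per parameter.
Total = 34 * 3 = 102

102


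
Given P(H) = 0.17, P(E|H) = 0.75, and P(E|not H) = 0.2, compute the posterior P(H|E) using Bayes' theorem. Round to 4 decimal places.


By Bayes' theorem: P(H|E) = P(E|H)*P(H) / P(E)
P(E) = P(E|H)*P(H) + P(E|not H)*P(not H)
P(E) = 0.75*0.17 + 0.2*0.83 = 0.2935
P(H|E) = 0.75*0.17 / 0.2935 = 0.4344

0.4344


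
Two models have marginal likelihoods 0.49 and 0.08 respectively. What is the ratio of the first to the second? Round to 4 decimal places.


Evidence ratio = 0.49 / 0.08
= 6.125

6.125


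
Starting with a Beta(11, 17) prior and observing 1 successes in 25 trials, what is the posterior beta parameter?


Posterior beta = prior beta + failures
Failures = 25 - 1 = 24
beta_post = 17 + 24 = 41

41


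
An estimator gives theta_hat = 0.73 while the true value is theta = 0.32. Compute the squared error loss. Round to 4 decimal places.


The squared error loss is (theta_hat - theta)^2
= (0.73 - 0.32)^2
= (0.41)^2 = 0.1681

0.1681


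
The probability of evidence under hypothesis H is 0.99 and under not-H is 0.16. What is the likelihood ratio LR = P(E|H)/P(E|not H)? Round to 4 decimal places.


LR = 0.99 / 0.16
= 6.1875

6.1875


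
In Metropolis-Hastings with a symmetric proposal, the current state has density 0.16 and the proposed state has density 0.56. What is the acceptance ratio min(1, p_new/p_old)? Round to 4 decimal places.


Ratio = p_new / p_old = 0.56 / 0.16 = 3.5
Acceptance = min(1, 3.5) = 1.0

1.0


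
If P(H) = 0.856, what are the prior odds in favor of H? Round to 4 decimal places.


Prior odds = P(H) / (1 - P(H))
= 0.856 / 0.144
= 5.9444

5.9444


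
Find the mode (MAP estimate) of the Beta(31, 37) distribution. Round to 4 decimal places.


For Beta(a,b) with a,b > 1:
Mode = (a-1)/(a+b-2) = (31-1)/(68-2)
= 30/66 = 0.4545

0.4545


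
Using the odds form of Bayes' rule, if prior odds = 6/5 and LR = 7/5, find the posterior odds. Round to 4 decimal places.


Bayes' rule in odds form: posterior odds = prior odds * LR
= (6 * 7) / (5 * 5)
= 42/25 = 1.68

1.68


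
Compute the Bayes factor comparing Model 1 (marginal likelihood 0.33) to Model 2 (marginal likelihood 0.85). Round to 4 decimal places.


BF12 = marginal likelihood of M1 / marginal likelihood of M2
= 0.33/0.85
= 0.3882

0.3882


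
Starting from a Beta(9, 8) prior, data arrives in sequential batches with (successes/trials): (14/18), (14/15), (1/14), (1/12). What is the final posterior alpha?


In sequential Bayesian updating, we sum all successes.
Total successes = 30
Final alpha = 9 + 30 = 39

39


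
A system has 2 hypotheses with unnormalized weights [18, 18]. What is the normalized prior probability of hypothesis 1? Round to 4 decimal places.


The normalized prior is the weight divided by the total.
Total weight = 36
P(H1) = 18 / 36 = 0.5

0.5


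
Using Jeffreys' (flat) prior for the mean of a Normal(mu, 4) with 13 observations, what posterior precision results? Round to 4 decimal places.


Flat prior means prior precision is 0.
Posterior precision = n / sigma^2 = 13/4 = 3.25

3.25


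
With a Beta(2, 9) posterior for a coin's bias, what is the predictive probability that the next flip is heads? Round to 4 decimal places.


The predictive probability equals the posterior mean.
P(next = heads) = alpha / (alpha + beta)
= 2 / 11 = 0.1818

0.1818


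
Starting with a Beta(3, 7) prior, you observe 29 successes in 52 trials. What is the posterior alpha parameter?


For a Beta-Binomial conjugate model:
Posterior alpha = prior alpha + number of successes
= 3 + 29 = 32

32


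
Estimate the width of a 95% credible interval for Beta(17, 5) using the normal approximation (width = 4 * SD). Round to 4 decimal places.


For Beta(a,b): Var = ab/((a+b)^2(a+b+1))
Var = 0.0076, SD = 0.0874
Approximate 95% CI width = 4 * 0.0874 = 0.3495

0.3495


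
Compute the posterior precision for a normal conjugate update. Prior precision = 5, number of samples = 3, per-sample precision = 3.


tau_post = tau_0 + n * tau
= 5 + 3 * 3 = 14

14


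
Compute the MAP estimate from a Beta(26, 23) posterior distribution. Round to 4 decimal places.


MAP = mode of Beta distribution
= (alpha - 1)/(alpha + beta - 2)
= (26-1)/(26+23-2)
= 25/47 = 0.5319

0.5319


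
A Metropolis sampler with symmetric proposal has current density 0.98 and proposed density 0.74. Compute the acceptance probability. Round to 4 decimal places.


For symmetric proposals, acceptance = min(1, pi(x*)/pi(x))
= min(1, 0.74/0.98)
= min(1, 0.7551) = 0.7551

0.7551


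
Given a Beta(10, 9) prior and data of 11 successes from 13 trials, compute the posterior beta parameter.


Number of failures = 13 - 11 = 2
Posterior beta = 9 + 2 = 11

11


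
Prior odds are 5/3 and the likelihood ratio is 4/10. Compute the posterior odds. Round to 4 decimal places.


Posterior odds = prior odds * likelihood ratio
= (5/3) * (4/10)
= 20 / 30
= 0.6667

0.6667


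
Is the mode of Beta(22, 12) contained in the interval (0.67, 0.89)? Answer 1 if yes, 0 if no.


Mode = (a-1)/(a+b-2) = 21/32 = 0.6562
Interval: (0.67, 0.89)
Contains mode? 0

0


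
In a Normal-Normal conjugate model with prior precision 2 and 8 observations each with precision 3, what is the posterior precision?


Posterior precision = prior precision + n * observation precision
= 2 + 8 * 3
= 2 + 24 = 26

26


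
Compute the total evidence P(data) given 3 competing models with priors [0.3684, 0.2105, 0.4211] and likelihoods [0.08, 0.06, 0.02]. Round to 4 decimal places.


Marginal likelihood = sum P(model_i) * P(data|model_i)
Model 1: 0.3684 * 0.08 = 0.0295
Model 2: 0.2105 * 0.06 = 0.0126
Model 3: 0.4211 * 0.02 = 0.0084
Total = 0.0505

0.0505


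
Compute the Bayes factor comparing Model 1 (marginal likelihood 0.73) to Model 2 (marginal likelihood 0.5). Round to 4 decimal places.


BF12 = marginal likelihood of M1 / marginal likelihood of M2
= 0.73/0.5
= 1.46

1.46


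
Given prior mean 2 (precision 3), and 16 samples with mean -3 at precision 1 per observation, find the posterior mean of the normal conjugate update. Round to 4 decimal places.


The posterior mean is a precision-weighted average of prior and data.
Post. prec. = 3 + 16 = 19
Post. mean = (6 + -48)/19 = -42/19 = -2.2105

-2.2105


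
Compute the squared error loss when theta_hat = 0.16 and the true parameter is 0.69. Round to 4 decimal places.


L = (theta_hat - theta_true)^2
= (0.16 - 0.69)^2
= -0.53^2 = 0.2809

0.2809


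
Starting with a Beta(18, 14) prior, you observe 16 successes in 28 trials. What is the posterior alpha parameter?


For a Beta-Binomial conjugate model:
Posterior alpha = prior alpha + number of successes
= 18 + 16 = 34

34


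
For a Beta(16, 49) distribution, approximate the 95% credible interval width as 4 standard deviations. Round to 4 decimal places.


Variance of Beta(a,b) = ab / ((a+b)^2 * (a+b+1))
= 16*49 / ((65)^2 * 66)
= 0.0028
SD = sqrt(0.0028) = 0.053
Width = 4 * SD = 0.2121

0.2121


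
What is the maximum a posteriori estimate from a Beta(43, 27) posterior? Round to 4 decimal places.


The MAP estimate equals the mode of the distribution.
Mode of Beta(a,b) = (a-1)/(a+b-2)
= 42/68
= 0.6176

0.6176


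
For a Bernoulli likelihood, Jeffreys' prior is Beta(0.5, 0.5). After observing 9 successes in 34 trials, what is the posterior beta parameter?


Jeffreys' prior for Bernoulli is Beta(0.5, 0.5).
Posterior is Beta(0.5 + k, 0.5 + n - k).
Posterior beta = 0.5 + (n - k) = 0.5 + 25 = 25.5

25.5


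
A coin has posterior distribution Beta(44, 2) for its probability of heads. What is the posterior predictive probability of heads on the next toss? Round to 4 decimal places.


Posterior predictive = E[theta] = alpha/(alpha+beta)
= 44/46
= 0.9565

0.9565
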